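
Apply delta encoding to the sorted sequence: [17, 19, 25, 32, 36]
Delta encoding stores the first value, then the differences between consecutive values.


First value: 17
Deltas:
  19 - 17 = 2
  25 - 19 = 6
  32 - 25 = 7
  36 - 32 = 4


Delta encoded: [17, 2, 6, 7, 4]


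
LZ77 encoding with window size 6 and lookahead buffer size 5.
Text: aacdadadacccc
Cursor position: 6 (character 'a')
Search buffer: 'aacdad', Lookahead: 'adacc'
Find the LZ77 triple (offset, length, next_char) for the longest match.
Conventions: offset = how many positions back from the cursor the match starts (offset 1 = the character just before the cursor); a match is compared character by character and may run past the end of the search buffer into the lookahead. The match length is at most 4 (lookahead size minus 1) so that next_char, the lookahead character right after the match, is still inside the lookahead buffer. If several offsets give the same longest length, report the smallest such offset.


Try each offset into the search buffer:
  offset=1 (pos 5, char 'd'): match length 0
  offset=2 (pos 4, char 'a'): match length 3
  offset=3 (pos 3, char 'd'): match length 0
  offset=4 (pos 2, char 'c'): match length 0
  offset=5 (pos 1, char 'a'): match length 1
  offset=6 (pos 0, char 'a'): match length 1
Longest match has length 3 at offset 2.
next_char = character at position 6 + 3 = 9 -> 'c'

Best match: offset=2, length=3 (matching 'ada' starting at position 4)
LZ77 triple: (2, 3, 'c')


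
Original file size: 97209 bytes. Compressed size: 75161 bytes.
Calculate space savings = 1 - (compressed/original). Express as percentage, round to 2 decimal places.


ratio = compressed/original = 75161/97209 = 0.77319
savings = 1 - ratio = 1 - 0.77319 = 0.22681
as a percentage: 0.22681 * 100 = 22.68%

Space savings = 1 - 75161/97209 = 22.68%


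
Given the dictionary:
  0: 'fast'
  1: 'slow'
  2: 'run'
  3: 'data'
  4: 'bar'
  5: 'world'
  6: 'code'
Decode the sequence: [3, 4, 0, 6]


Look up each index in the dictionary:
  3 -> 'data'
  4 -> 'bar'
  0 -> 'fast'
  6 -> 'code'

Decoded: "data bar fast code"


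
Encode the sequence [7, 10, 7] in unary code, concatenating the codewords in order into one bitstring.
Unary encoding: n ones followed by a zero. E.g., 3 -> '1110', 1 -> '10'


Encode each number as n ones followed by a terminating 0:
  7 -> 11111110 (8 bits)
  10 -> 11111111110 (11 bits)
  7 -> 11111110 (8 bits)
Total length = 8 + 11 + 8 = 27 bits.

Unary([7, 10, 7]) = 111111101111111111011111110 (27 bits)


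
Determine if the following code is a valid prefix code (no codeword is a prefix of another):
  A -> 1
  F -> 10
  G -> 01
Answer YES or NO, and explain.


Checking each pair (does one codeword prefix another?):
  A='1' vs F='10': prefix -- VIOLATION

NO -- this is NOT a valid prefix code. A (1) is a prefix of F (10).


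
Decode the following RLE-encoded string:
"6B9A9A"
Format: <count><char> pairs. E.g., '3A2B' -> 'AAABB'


Expanding each <count><char> pair:
  6B -> 'BBBBBB'
  9A -> 'AAAAAAAAA'
  9A -> 'AAAAAAAAA'

Decoded = BBBBBBAAAAAAAAAAAAAAAAAA


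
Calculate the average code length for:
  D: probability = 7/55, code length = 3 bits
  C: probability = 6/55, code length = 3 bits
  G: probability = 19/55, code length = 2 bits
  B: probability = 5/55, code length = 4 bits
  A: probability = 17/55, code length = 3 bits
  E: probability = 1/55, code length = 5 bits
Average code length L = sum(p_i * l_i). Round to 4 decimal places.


Weighted contributions p_i * l_i:
  D: (7/55) * 3 = 21/55
  C: (6/55) * 3 = 18/55
  G: (19/55) * 2 = 38/55
  B: (5/55) * 4 = 20/55
  A: (17/55) * 3 = 51/55
  E: (1/55) * 5 = 5/55
Sum = (21 + 18 + 38 + 20 + 51 + 5)/55 = 153/55

L = 153/55 = 2.7818 bits/symbol


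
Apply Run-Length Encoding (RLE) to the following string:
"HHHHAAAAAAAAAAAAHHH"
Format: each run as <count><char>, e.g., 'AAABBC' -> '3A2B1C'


Scanning runs left to right:
  i=0: run of 'H' x 4 -> '4H'
  i=4: run of 'A' x 12 -> '12A'
  i=16: run of 'H' x 3 -> '3H'

RLE = 4H12A3H


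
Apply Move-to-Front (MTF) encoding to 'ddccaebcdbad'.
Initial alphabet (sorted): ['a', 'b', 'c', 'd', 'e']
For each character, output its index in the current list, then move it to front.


MTF encoding:
'd': index 3 in ['a', 'b', 'c', 'd', 'e'] -> ['d', 'a', 'b', 'c', 'e']
'd': index 0 in ['d', 'a', 'b', 'c', 'e'] -> ['d', 'a', 'b', 'c', 'e']
'c': index 3 in ['d', 'a', 'b', 'c', 'e'] -> ['c', 'd', 'a', 'b', 'e']
'c': index 0 in ['c', 'd', 'a', 'b', 'e'] -> ['c', 'd', 'a', 'b', 'e']
'a': index 2 in ['c', 'd', 'a', 'b', 'e'] -> ['a', 'c', 'd', 'b', 'e']
'e': index 4 in ['a', 'c', 'd', 'b', 'e'] -> ['e', 'a', 'c', 'd', 'b']
'b': index 4 in ['e', 'a', 'c', 'd', 'b'] -> ['b', 'e', 'a', 'c', 'd']
'c': index 3 in ['b', 'e', 'a', 'c', 'd'] -> ['c', 'b', 'e', 'a', 'd']
'd': index 4 in ['c', 'b', 'e', 'a', 'd'] -> ['d', 'c', 'b', 'e', 'a']
'b': index 2 in ['d', 'c', 'b', 'e', 'a'] -> ['b', 'd', 'c', 'e', 'a']
'a': index 4 in ['b', 'd', 'c', 'e', 'a'] -> ['a', 'b', 'd', 'c', 'e']
'd': index 2 in ['a', 'b', 'd', 'c', 'e'] -> ['d', 'a', 'b', 'c', 'e']


Output: [3, 0, 3, 0, 2, 4, 4, 3, 4, 2, 4, 2]


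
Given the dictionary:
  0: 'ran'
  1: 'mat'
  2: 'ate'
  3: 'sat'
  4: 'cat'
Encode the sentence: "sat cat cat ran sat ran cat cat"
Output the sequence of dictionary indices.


Look up each word in the dictionary:
  'sat' -> 3
  'cat' -> 4
  'cat' -> 4
  'ran' -> 0
  'sat' -> 3
  'ran' -> 0
  'cat' -> 4
  'cat' -> 4

Encoded: [3, 4, 4, 0, 3, 0, 4, 4]


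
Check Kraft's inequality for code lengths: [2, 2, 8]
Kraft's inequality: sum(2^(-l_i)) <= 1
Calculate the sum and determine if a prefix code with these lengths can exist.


Sum = 2^(-2) + 2^(-2) + 2^(-8)
    = 0.25 + 0.25 + 0.00390625
    = 129/256 = 0.50390625
Since 0.50390625 <= 1, Kraft's inequality IS satisfied.
A prefix code with these lengths CAN exist.

Kraft sum = 0.50390625. Satisfied.


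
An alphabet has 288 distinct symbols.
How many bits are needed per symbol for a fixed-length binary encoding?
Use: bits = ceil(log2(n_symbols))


log2(288) = 8.1699
Bracket: 2^8 = 256 < 288 <= 2^9 = 512
So ceil(log2(288)) = 9

bits = ceil(log2(288)) = ceil(8.1699) = 9 bits


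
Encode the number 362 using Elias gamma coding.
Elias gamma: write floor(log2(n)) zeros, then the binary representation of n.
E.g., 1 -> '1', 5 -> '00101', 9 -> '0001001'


num_bits = floor(log2(362)) + 1 = 9
leading_zeros = num_bits - 1 = 8
binary(362) = 101101010

Elias gamma(362) = '00000000' + '101101010' = 00000000101101010 (17 bits)


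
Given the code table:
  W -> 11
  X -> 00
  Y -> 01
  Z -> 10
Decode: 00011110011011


Decoding:
00 -> X
01 -> Y
11 -> W
10 -> Z
01 -> Y
10 -> Z
11 -> W


Result: XYWZYZW


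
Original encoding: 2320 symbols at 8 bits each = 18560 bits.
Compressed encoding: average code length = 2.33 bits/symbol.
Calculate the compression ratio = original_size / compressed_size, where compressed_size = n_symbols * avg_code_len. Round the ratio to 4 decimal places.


original_size = n_symbols * orig_bits = 2320 * 8 = 18560 bits
compressed_size = n_symbols * avg_code_len = 2320 * 2.33 = 5405.6 bits
ratio = original_size / compressed_size = 18560 / 5405.6 = 3.4335

Compression ratio = 3.4335


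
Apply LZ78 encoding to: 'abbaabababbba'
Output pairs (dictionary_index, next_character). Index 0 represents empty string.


LZ78 encoding steps:
Dictionary: {0: ''}
Step 1: w='' (idx 0), next='a' -> output (0, 'a'), add 'a' as idx 1
Step 2: w='' (idx 0), next='b' -> output (0, 'b'), add 'b' as idx 2
Step 3: w='b' (idx 2), next='a' -> output (2, 'a'), add 'ba' as idx 3
Step 4: w='a' (idx 1), next='b' -> output (1, 'b'), add 'ab' as idx 4
Step 5: w='ab' (idx 4), next='a' -> output (4, 'a'), add 'aba' as idx 5
Step 6: w='b' (idx 2), next='b' -> output (2, 'b'), add 'bb' as idx 6
Step 7: w='ba' (idx 3), end of input -> output (3, '')


Encoded: [(0, 'a'), (0, 'b'), (2, 'a'), (1, 'b'), (4, 'a'), (2, 'b'), (3, '')]


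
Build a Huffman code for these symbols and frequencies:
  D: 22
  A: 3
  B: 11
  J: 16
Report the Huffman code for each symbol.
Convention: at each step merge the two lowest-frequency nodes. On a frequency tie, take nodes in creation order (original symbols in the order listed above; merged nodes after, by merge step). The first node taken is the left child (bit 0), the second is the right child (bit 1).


Huffman tree construction:
Step 1: Merge A(3) + B(11) = 14
Step 2: Merge (A+B)(14) + J(16) = 30
Step 3: Merge D(22) + ((A+B)+J)(30) = 52
Read each symbol's code off the tree from the root (left child = 0, right child = 1).

Codes:
  D: 0 (length 1)
  A: 100 (length 3)
  B: 101 (length 3)
  J: 11 (length 2)
Average code length: 96/52 = 1.8462 bits/symbol


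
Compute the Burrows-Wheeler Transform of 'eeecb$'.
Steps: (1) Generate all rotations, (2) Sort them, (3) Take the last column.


Rotations (sorted):
  0: $eeecb -> last char: b
  1: b$eeec -> last char: c
  2: cb$eee -> last char: e
  3: ecb$ee -> last char: e
  4: eecb$e -> last char: e
  5: eeecb$ -> last char: $


BWT = bceee$


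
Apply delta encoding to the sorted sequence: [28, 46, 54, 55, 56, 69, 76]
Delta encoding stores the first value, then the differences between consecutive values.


First value: 28
Deltas:
  46 - 28 = 18
  54 - 46 = 8
  55 - 54 = 1
  56 - 55 = 1
  69 - 56 = 13
  76 - 69 = 7


Delta encoded: [28, 18, 8, 1, 1, 13, 7]


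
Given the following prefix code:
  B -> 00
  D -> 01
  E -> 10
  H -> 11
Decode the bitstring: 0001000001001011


Decoding step by step:
Bits 00 -> B
Bits 01 -> D
Bits 00 -> B
Bits 00 -> B
Bits 01 -> D
Bits 00 -> B
Bits 10 -> E
Bits 11 -> H


Decoded message: BDBBDBEH


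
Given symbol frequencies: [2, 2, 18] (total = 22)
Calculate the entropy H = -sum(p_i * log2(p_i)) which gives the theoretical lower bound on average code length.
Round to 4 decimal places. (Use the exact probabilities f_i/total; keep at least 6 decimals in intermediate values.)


Per-symbol terms -p_i * log2(p_i) with p_i = f_i/22:
  p = 2/22 = 0.090909: log2(p) = -3.459432, -p*log2(p) = 0.314494
  p = 2/22 = 0.090909: log2(p) = -3.459432, -p*log2(p) = 0.314494
  p = 18/22 = 0.818182: log2(p) = -0.289507, -p*log2(p) = 0.236869
H = 0.314494 + 0.314494 + 0.236869 = 0.865857

H = 0.8659 bits/symbol


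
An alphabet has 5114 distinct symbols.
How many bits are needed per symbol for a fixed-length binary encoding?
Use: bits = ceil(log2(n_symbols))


log2(5114) = 12.3202
Bracket: 2^12 = 4096 < 5114 <= 2^13 = 8192
So ceil(log2(5114)) = 13

bits = ceil(log2(5114)) = ceil(12.3202) = 13 bits


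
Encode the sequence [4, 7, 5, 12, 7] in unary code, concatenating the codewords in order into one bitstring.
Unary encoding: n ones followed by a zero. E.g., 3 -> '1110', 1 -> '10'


Encode each number as n ones followed by a terminating 0:
  4 -> 11110 (5 bits)
  7 -> 11111110 (8 bits)
  5 -> 111110 (6 bits)
  12 -> 1111111111110 (13 bits)
  7 -> 11111110 (8 bits)
Total length = 5 + 8 + 6 + 13 + 8 = 40 bits.

Unary([4, 7, 5, 12, 7]) = 1111011111110111110111111111111011111110 (40 bits)


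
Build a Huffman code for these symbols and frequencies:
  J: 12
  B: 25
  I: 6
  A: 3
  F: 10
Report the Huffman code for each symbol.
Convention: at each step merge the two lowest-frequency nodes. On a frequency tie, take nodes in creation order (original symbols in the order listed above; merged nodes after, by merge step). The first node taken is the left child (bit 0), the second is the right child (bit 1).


Huffman tree construction:
Step 1: Merge A(3) + I(6) = 9
Step 2: Merge (A+I)(9) + F(10) = 19
Step 3: Merge J(12) + ((A+I)+F)(19) = 31
Step 4: Merge B(25) + (J+((A+I)+F))(31) = 56
Read each symbol's code off the tree from the root (left child = 0, right child = 1).

Codes:
  J: 10 (length 2)
  B: 0 (length 1)
  I: 1101 (length 4)
  A: 1100 (length 4)
  F: 111 (length 3)
Average code length: 115/56 = 2.0536 bits/symbol


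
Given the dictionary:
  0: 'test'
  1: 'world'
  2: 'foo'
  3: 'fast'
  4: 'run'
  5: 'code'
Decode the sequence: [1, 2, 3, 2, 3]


Look up each index in the dictionary:
  1 -> 'world'
  2 -> 'foo'
  3 -> 'fast'
  2 -> 'foo'
  3 -> 'fast'

Decoded: "world foo fast foo fast"


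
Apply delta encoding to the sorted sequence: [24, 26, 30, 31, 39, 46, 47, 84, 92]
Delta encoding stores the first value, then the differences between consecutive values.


First value: 24
Deltas:
  26 - 24 = 2
  30 - 26 = 4
  31 - 30 = 1
  39 - 31 = 8
  46 - 39 = 7
  47 - 46 = 1
  84 - 47 = 37
  92 - 84 = 8


Delta encoded: [24, 2, 4, 1, 8, 7, 1, 37, 8]


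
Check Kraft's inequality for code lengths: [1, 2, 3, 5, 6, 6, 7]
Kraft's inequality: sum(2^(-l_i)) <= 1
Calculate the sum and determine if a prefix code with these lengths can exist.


Sum = 2^(-1) + 2^(-2) + 2^(-3) + 2^(-5) + 2^(-6) + 2^(-6) + 2^(-7)
    = 0.5 + 0.25 + 0.125 + 0.03125 + 0.015625 + 0.015625 + 0.0078125
    = 121/128 = 0.9453125
Since 0.9453125 <= 1, Kraft's inequality IS satisfied.
A prefix code with these lengths CAN exist.

Kraft sum = 0.9453125. Satisfied.


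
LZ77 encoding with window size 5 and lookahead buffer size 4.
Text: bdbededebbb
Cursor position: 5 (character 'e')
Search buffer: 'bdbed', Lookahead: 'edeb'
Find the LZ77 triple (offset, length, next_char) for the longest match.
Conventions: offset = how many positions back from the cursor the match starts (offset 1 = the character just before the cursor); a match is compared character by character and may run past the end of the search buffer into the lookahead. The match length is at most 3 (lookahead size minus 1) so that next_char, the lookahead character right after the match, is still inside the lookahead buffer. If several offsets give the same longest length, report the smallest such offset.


Try each offset into the search buffer:
  offset=1 (pos 4, char 'd'): match length 0
  offset=2 (pos 3, char 'e'): match length 3
  offset=3 (pos 2, char 'b'): match length 0
  offset=4 (pos 1, char 'd'): match length 0
  offset=5 (pos 0, char 'b'): match length 0
Longest match has length 3 at offset 2.
next_char = character at position 5 + 3 = 8 -> 'b'

Best match: offset=2, length=3 (matching 'ede' starting at position 3)
LZ77 triple: (2, 3, 'b')


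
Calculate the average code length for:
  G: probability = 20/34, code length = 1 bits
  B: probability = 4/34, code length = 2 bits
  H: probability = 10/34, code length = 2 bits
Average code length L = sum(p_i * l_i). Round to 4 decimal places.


Weighted contributions p_i * l_i:
  G: (20/34) * 1 = 20/34
  B: (4/34) * 2 = 8/34
  H: (10/34) * 2 = 20/34
Sum = (20 + 8 + 20)/34 = 48/34

L = 48/34 = 1.4118 bits/symbol


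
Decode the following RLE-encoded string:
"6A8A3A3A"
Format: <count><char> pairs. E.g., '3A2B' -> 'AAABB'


Expanding each <count><char> pair:
  6A -> 'AAAAAA'
  8A -> 'AAAAAAAA'
  3A -> 'AAA'
  3A -> 'AAA'

Decoded = AAAAAAAAAAAAAAAAAAAA


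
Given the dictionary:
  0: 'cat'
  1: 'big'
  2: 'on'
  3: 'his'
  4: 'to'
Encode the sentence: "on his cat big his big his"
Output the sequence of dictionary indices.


Look up each word in the dictionary:
  'on' -> 2
  'his' -> 3
  'cat' -> 0
  'big' -> 1
  'his' -> 3
  'big' -> 1
  'his' -> 3

Encoded: [2, 3, 0, 1, 3, 1, 3]


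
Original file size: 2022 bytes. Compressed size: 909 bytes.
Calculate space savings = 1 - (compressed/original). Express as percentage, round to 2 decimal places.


ratio = compressed/original = 909/2022 = 0.449555
savings = 1 - ratio = 1 - 0.449555 = 0.550445
as a percentage: 0.550445 * 100 = 55.04%

Space savings = 1 - 909/2022 = 55.04%


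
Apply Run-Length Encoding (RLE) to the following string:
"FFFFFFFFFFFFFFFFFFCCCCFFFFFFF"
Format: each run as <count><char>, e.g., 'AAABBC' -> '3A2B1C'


Scanning runs left to right:
  i=0: run of 'F' x 18 -> '18F'
  i=18: run of 'C' x 4 -> '4C'
  i=22: run of 'F' x 7 -> '7F'

RLE = 18F4C7F


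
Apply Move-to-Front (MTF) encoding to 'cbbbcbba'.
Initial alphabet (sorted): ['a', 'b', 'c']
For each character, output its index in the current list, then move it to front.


MTF encoding:
'c': index 2 in ['a', 'b', 'c'] -> ['c', 'a', 'b']
'b': index 2 in ['c', 'a', 'b'] -> ['b', 'c', 'a']
'b': index 0 in ['b', 'c', 'a'] -> ['b', 'c', 'a']
'b': index 0 in ['b', 'c', 'a'] -> ['b', 'c', 'a']
'c': index 1 in ['b', 'c', 'a'] -> ['c', 'b', 'a']
'b': index 1 in ['c', 'b', 'a'] -> ['b', 'c', 'a']
'b': index 0 in ['b', 'c', 'a'] -> ['b', 'c', 'a']
'a': index 2 in ['b', 'c', 'a'] -> ['a', 'b', 'c']


Output: [2, 2, 0, 0, 1, 1, 0, 2]


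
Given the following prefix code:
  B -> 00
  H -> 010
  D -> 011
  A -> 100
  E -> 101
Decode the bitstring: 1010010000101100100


Decoding step by step:
Bits 101 -> E
Bits 00 -> B
Bits 100 -> A
Bits 00 -> B
Bits 101 -> E
Bits 100 -> A
Bits 100 -> A


Decoded message: EBABEAA


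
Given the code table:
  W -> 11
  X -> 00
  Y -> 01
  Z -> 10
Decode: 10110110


Decoding:
10 -> Z
11 -> W
01 -> Y
10 -> Z


Result: ZWYZ


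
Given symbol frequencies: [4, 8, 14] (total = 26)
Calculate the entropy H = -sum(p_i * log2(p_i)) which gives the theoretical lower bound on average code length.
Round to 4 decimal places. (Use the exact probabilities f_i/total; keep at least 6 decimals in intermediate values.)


Per-symbol terms -p_i * log2(p_i) with p_i = f_i/26:
  p = 4/26 = 0.153846: log2(p) = -2.700440, -p*log2(p) = 0.415452
  p = 8/26 = 0.307692: log2(p) = -1.700440, -p*log2(p) = 0.523212
  p = 14/26 = 0.538462: log2(p) = -0.893085, -p*log2(p) = 0.480892
H = 0.415452 + 0.523212 + 0.480892 = 1.419556

H = 1.4196 bits/symbol


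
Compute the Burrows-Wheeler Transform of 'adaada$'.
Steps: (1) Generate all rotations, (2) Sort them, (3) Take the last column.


Rotations (sorted):
  0: $adaada -> last char: a
  1: a$adaad -> last char: d
  2: aada$ad -> last char: d
  3: ada$ada -> last char: a
  4: adaada$ -> last char: $
  5: da$adaa -> last char: a
  6: daada$a -> last char: a


BWT = adda$aa


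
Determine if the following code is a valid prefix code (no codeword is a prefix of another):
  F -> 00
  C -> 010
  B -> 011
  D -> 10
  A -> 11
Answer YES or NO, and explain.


Checking each pair (does one codeword prefix another?):
  F='00' vs C='010': no prefix
  F='00' vs B='011': no prefix
  F='00' vs D='10': no prefix
  F='00' vs A='11': no prefix
  C='010' vs F='00': no prefix
  C='010' vs B='011': no prefix
  C='010' vs D='10': no prefix
  C='010' vs A='11': no prefix
  B='011' vs F='00': no prefix
  B='011' vs C='010': no prefix
  B='011' vs D='10': no prefix
  B='011' vs A='11': no prefix
  D='10' vs F='00': no prefix
  D='10' vs C='010': no prefix
  D='10' vs B='011': no prefix
  D='10' vs A='11': no prefix
  A='11' vs F='00': no prefix
  A='11' vs C='010': no prefix
  A='11' vs B='011': no prefix
  A='11' vs D='10': no prefix
No violation found over all pairs.

YES -- this is a valid prefix code. No codeword is a prefix of any other codeword.


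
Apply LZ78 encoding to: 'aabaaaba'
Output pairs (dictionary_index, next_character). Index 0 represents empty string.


LZ78 encoding steps:
Dictionary: {0: ''}
Step 1: w='' (idx 0), next='a' -> output (0, 'a'), add 'a' as idx 1
Step 2: w='a' (idx 1), next='b' -> output (1, 'b'), add 'ab' as idx 2
Step 3: w='a' (idx 1), next='a' -> output (1, 'a'), add 'aa' as idx 3
Step 4: w='ab' (idx 2), next='a' -> output (2, 'a'), add 'aba' as idx 4


Encoded: [(0, 'a'), (1, 'b'), (1, 'a'), (2, 'a')]


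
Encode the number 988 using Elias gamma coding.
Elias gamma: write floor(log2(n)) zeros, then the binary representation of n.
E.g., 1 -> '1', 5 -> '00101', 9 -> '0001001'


num_bits = floor(log2(988)) + 1 = 10
leading_zeros = num_bits - 1 = 9
binary(988) = 1111011100

Elias gamma(988) = '000000000' + '1111011100' = 0000000001111011100 (19 bits)


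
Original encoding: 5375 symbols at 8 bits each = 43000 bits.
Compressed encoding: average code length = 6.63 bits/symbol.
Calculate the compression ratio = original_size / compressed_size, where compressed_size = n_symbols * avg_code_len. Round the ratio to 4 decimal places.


original_size = n_symbols * orig_bits = 5375 * 8 = 43000 bits
compressed_size = n_symbols * avg_code_len = 5375 * 6.63 = 35636.25 bits
ratio = original_size / compressed_size = 43000 / 35636.25 = 1.2066

Compression ratio = 1.2066


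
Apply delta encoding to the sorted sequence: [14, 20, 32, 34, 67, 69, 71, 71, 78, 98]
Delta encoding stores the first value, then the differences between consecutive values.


First value: 14
Deltas:
  20 - 14 = 6
  32 - 20 = 12
  34 - 32 = 2
  67 - 34 = 33
  69 - 67 = 2
  71 - 69 = 2
  71 - 71 = 0
  78 - 71 = 7
  98 - 78 = 20


Delta encoded: [14, 6, 12, 2, 33, 2, 2, 0, 7, 20]


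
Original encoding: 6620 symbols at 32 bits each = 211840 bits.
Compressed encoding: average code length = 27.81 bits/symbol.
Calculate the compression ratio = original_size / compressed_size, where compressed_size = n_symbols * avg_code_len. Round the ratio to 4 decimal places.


original_size = n_symbols * orig_bits = 6620 * 32 = 211840 bits
compressed_size = n_symbols * avg_code_len = 6620 * 27.81 = 184102.2 bits
ratio = original_size / compressed_size = 211840 / 184102.2 = 1.1507

Compression ratio = 1.1507


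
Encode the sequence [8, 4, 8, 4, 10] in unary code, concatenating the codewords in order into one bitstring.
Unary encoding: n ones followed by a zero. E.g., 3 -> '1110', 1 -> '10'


Encode each number as n ones followed by a terminating 0:
  8 -> 111111110 (9 bits)
  4 -> 11110 (5 bits)
  8 -> 111111110 (9 bits)
  4 -> 11110 (5 bits)
  10 -> 11111111110 (11 bits)
Total length = 9 + 5 + 9 + 5 + 11 = 39 bits.

Unary([8, 4, 8, 4, 10]) = 111111110111101111111101111011111111110 (39 bits)


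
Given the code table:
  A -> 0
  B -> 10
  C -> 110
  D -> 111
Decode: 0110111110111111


Decoding:
0 -> A
110 -> C
111 -> D
110 -> C
111 -> D
111 -> D


Result: ACDCDD


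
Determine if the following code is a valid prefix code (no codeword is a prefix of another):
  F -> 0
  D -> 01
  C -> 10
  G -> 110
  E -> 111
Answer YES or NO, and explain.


Checking each pair (does one codeword prefix another?):
  F='0' vs D='01': prefix -- VIOLATION

NO -- this is NOT a valid prefix code. F (0) is a prefix of D (01).


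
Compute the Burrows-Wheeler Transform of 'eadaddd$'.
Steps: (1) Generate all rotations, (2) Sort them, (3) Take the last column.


Rotations (sorted):
  0: $eadaddd -> last char: d
  1: adaddd$e -> last char: e
  2: addd$ead -> last char: d
  3: d$eadadd -> last char: d
  4: daddd$ea -> last char: a
  5: dd$eadad -> last char: d
  6: ddd$eada -> last char: a
  7: eadaddd$ -> last char: $


BWT = deddada$


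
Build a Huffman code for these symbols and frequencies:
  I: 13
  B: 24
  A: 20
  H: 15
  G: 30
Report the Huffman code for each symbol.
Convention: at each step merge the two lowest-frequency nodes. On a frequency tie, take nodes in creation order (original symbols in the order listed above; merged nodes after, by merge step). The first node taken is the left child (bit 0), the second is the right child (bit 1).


Huffman tree construction:
Step 1: Merge I(13) + H(15) = 28
Step 2: Merge A(20) + B(24) = 44
Step 3: Merge (I+H)(28) + G(30) = 58
Step 4: Merge (A+B)(44) + ((I+H)+G)(58) = 102
Read each symbol's code off the tree from the root (left child = 0, right child = 1).

Codes:
  I: 100 (length 3)
  B: 01 (length 2)
  A: 00 (length 2)
  H: 101 (length 3)
  G: 11 (length 2)
Average code length: 232/102 = 2.2745 bits/symbol


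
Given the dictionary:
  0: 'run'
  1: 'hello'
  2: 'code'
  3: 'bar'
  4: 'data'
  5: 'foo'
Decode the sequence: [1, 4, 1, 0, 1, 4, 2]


Look up each index in the dictionary:
  1 -> 'hello'
  4 -> 'data'
  1 -> 'hello'
  0 -> 'run'
  1 -> 'hello'
  4 -> 'data'
  2 -> 'code'

Decoded: "hello data hello run hello data code"


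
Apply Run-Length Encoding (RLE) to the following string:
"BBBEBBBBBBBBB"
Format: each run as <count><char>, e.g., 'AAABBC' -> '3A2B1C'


Scanning runs left to right:
  i=0: run of 'B' x 3 -> '3B'
  i=3: run of 'E' x 1 -> '1E'
  i=4: run of 'B' x 9 -> '9B'

RLE = 3B1E9B


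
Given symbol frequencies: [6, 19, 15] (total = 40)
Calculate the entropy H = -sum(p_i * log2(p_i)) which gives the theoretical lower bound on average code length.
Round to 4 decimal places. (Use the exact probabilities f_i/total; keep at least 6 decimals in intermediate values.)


Per-symbol terms -p_i * log2(p_i) with p_i = f_i/40:
  p = 6/40 = 0.150000: log2(p) = -2.736966, -p*log2(p) = 0.410545
  p = 19/40 = 0.475000: log2(p) = -1.074001, -p*log2(p) = 0.510150
  p = 15/40 = 0.375000: log2(p) = -1.415037, -p*log2(p) = 0.530639
H = 0.410545 + 0.510150 + 0.530639 = 1.451334

H = 1.4513 bits/symbol


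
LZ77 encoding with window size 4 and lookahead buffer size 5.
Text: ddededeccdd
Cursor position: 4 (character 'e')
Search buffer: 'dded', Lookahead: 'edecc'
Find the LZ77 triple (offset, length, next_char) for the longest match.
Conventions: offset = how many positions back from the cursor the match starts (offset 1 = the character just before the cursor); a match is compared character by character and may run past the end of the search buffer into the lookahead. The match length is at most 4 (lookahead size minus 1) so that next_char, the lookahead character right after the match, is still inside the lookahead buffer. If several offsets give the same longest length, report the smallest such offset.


Try each offset into the search buffer:
  offset=1 (pos 3, char 'd'): match length 0
  offset=2 (pos 2, char 'e'): match length 3
  offset=3 (pos 1, char 'd'): match length 0
  offset=4 (pos 0, char 'd'): match length 0
Longest match has length 3 at offset 2.
next_char = character at position 4 + 3 = 7 -> 'c'

Best match: offset=2, length=3 (matching 'ede' starting at position 2)
LZ77 triple: (2, 3, 'c')


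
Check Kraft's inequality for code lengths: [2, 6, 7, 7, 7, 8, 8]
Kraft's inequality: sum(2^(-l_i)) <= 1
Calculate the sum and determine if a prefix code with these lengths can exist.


Sum = 2^(-2) + 2^(-6) + 2^(-7) + 2^(-7) + 2^(-7) + 2^(-8) + 2^(-8)
    = 0.25 + 0.015625 + 0.0078125 + 0.0078125 + 0.0078125 + 0.00390625 + 0.00390625
    = 76/256 = 0.296875
Since 0.296875 <= 1, Kraft's inequality IS satisfied.
A prefix code with these lengths CAN exist.

Kraft sum = 0.296875. Satisfied.


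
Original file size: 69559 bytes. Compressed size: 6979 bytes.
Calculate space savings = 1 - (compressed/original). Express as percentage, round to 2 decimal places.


ratio = compressed/original = 6979/69559 = 0.100332
savings = 1 - ratio = 1 - 0.100332 = 0.899668
as a percentage: 0.899668 * 100 = 89.97%

Space savings = 1 - 6979/69559 = 89.97%


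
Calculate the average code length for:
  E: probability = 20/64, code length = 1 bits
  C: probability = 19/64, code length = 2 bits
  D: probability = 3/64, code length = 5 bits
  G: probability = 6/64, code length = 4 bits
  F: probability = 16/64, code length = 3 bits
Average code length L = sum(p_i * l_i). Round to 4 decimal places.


Weighted contributions p_i * l_i:
  E: (20/64) * 1 = 20/64
  C: (19/64) * 2 = 38/64
  D: (3/64) * 5 = 15/64
  G: (6/64) * 4 = 24/64
  F: (16/64) * 3 = 48/64
Sum = (20 + 38 + 15 + 24 + 48)/64 = 145/64

L = 145/64 = 2.2656 bits/symbol


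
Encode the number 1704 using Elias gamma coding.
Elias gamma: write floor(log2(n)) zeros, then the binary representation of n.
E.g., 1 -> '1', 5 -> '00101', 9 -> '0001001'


num_bits = floor(log2(1704)) + 1 = 11
leading_zeros = num_bits - 1 = 10
binary(1704) = 11010101000

Elias gamma(1704) = '0000000000' + '11010101000' = 000000000011010101000 (21 bits)


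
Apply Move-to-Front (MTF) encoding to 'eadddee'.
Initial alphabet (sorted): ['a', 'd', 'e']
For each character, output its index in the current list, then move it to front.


MTF encoding:
'e': index 2 in ['a', 'd', 'e'] -> ['e', 'a', 'd']
'a': index 1 in ['e', 'a', 'd'] -> ['a', 'e', 'd']
'd': index 2 in ['a', 'e', 'd'] -> ['d', 'a', 'e']
'd': index 0 in ['d', 'a', 'e'] -> ['d', 'a', 'e']
'd': index 0 in ['d', 'a', 'e'] -> ['d', 'a', 'e']
'e': index 2 in ['d', 'a', 'e'] -> ['e', 'd', 'a']
'e': index 0 in ['e', 'd', 'a'] -> ['e', 'd', 'a']


Output: [2, 1, 2, 0, 0, 2, 0]


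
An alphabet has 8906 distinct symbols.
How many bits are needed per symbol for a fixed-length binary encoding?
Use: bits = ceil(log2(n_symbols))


log2(8906) = 13.1206
Bracket: 2^13 = 8192 < 8906 <= 2^14 = 16384
So ceil(log2(8906)) = 14

bits = ceil(log2(8906)) = ceil(13.1206) = 14 bits


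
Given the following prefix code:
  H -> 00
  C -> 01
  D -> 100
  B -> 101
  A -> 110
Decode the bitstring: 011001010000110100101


Decoding step by step:
Bits 01 -> C
Bits 100 -> D
Bits 101 -> B
Bits 00 -> H
Bits 00 -> H
Bits 110 -> A
Bits 100 -> D
Bits 101 -> B


Decoded message: CDBHHADB


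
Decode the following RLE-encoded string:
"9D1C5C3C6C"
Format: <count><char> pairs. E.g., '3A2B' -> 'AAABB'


Expanding each <count><char> pair:
  9D -> 'DDDDDDDDD'
  1C -> 'C'
  5C -> 'CCCCC'
  3C -> 'CCC'
  6C -> 'CCCCCC'

Decoded = DDDDDDDDDCCCCCCCCCCCCCCC


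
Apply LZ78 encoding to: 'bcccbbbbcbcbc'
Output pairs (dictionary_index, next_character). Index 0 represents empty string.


LZ78 encoding steps:
Dictionary: {0: ''}
Step 1: w='' (idx 0), next='b' -> output (0, 'b'), add 'b' as idx 1
Step 2: w='' (idx 0), next='c' -> output (0, 'c'), add 'c' as idx 2
Step 3: w='c' (idx 2), next='c' -> output (2, 'c'), add 'cc' as idx 3
Step 4: w='b' (idx 1), next='b' -> output (1, 'b'), add 'bb' as idx 4
Step 5: w='bb' (idx 4), next='c' -> output (4, 'c'), add 'bbc' as idx 5
Step 6: w='b' (idx 1), next='c' -> output (1, 'c'), add 'bc' as idx 6
Step 7: w='bc' (idx 6), end of input -> output (6, '')


Encoded: [(0, 'b'), (0, 'c'), (2, 'c'), (1, 'b'), (4, 'c'), (1, 'c'), (6, '')]


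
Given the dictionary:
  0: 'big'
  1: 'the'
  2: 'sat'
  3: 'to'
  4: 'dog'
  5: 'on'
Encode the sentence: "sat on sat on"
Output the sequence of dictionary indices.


Look up each word in the dictionary:
  'sat' -> 2
  'on' -> 5
  'sat' -> 2
  'on' -> 5

Encoded: [2, 5, 2, 5]


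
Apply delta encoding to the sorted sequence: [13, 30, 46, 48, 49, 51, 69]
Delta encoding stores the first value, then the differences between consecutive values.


First value: 13
Deltas:
  30 - 13 = 17
  46 - 30 = 16
  48 - 46 = 2
  49 - 48 = 1
  51 - 49 = 2
  69 - 51 = 18


Delta encoded: [13, 17, 16, 2, 1, 2, 18]


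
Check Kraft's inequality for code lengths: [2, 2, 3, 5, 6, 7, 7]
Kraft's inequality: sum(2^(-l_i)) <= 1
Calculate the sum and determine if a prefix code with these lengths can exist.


Sum = 2^(-2) + 2^(-2) + 2^(-3) + 2^(-5) + 2^(-6) + 2^(-7) + 2^(-7)
    = 0.25 + 0.25 + 0.125 + 0.03125 + 0.015625 + 0.0078125 + 0.0078125
    = 88/128 = 0.6875
Since 0.6875 <= 1, Kraft's inequality IS satisfied.
A prefix code with these lengths CAN exist.

Kraft sum = 0.6875. Satisfied.


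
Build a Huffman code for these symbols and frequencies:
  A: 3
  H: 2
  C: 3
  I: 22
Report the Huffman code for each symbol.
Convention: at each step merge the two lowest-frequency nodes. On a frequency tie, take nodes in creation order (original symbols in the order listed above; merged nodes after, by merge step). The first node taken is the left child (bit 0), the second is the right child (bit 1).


Huffman tree construction:
Step 1: Merge H(2) + A(3) = 5
Step 2: Merge C(3) + (H+A)(5) = 8
Step 3: Merge (C+(H+A))(8) + I(22) = 30
Read each symbol's code off the tree from the root (left child = 0, right child = 1).

Codes:
  A: 011 (length 3)
  H: 010 (length 3)
  C: 00 (length 2)
  I: 1 (length 1)
Average code length: 43/30 = 1.4333 bits/symbol


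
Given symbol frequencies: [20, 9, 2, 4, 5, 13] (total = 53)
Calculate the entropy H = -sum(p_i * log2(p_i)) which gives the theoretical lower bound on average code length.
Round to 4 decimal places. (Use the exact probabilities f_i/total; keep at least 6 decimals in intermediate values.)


Per-symbol terms -p_i * log2(p_i) with p_i = f_i/53:
  p = 20/53 = 0.377358: log2(p) = -1.405992, -p*log2(p) = 0.530563
  p = 9/53 = 0.169811: log2(p) = -2.557995, -p*log2(p) = 0.434377
  p = 2/53 = 0.037736: log2(p) = -4.727920, -p*log2(p) = 0.178412
  p = 4/53 = 0.075472: log2(p) = -3.727920, -p*log2(p) = 0.281352
  p = 5/53 = 0.094340: log2(p) = -3.405992, -p*log2(p) = 0.321320
  p = 13/53 = 0.245283: log2(p) = -2.027481, -p*log2(p) = 0.497307
H = 0.530563 + 0.434377 + 0.178412 + 0.281352 + 0.321320 + 0.497307 = 2.243331

H = 2.2433 bits/symbol


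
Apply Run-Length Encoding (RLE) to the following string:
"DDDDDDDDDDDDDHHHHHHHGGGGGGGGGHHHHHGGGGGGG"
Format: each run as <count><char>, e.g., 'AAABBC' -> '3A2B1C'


Scanning runs left to right:
  i=0: run of 'D' x 13 -> '13D'
  i=13: run of 'H' x 7 -> '7H'
  i=20: run of 'G' x 9 -> '9G'
  i=29: run of 'H' x 5 -> '5H'
  i=34: run of 'G' x 7 -> '7G'

RLE = 13D7H9G5H7G


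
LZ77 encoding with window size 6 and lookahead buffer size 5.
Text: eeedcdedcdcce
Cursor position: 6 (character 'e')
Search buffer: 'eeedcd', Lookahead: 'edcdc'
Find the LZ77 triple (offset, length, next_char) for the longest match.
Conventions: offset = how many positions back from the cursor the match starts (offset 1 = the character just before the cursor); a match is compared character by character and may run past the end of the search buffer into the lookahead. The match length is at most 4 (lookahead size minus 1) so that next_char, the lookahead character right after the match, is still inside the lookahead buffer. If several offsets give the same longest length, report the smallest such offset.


Try each offset into the search buffer:
  offset=1 (pos 5, char 'd'): match length 0
  offset=2 (pos 4, char 'c'): match length 0
  offset=3 (pos 3, char 'd'): match length 0
  offset=4 (pos 2, char 'e'): match length 4
  offset=5 (pos 1, char 'e'): match length 1
  offset=6 (pos 0, char 'e'): match length 1
Longest match has length 4 at offset 4.
next_char = character at position 6 + 4 = 10 -> 'c'

Best match: offset=4, length=4 (matching 'edcd' starting at position 2)
LZ77 triple: (4, 4, 'c')


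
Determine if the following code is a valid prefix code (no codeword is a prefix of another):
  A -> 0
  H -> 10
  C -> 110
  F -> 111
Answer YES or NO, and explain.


Checking each pair (does one codeword prefix another?):
  A='0' vs H='10': no prefix
  A='0' vs C='110': no prefix
  A='0' vs F='111': no prefix
  H='10' vs A='0': no prefix
  H='10' vs C='110': no prefix
  H='10' vs F='111': no prefix
  C='110' vs A='0': no prefix
  C='110' vs H='10': no prefix
  C='110' vs F='111': no prefix
  F='111' vs A='0': no prefix
  F='111' vs H='10': no prefix
  F='111' vs C='110': no prefix
No violation found over all pairs.

YES -- this is a valid prefix code. No codeword is a prefix of any other codeword.


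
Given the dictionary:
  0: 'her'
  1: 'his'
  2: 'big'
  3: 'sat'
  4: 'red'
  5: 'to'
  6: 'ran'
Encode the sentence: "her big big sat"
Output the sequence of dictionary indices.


Look up each word in the dictionary:
  'her' -> 0
  'big' -> 2
  'big' -> 2
  'sat' -> 3

Encoded: [0, 2, 2, 3]


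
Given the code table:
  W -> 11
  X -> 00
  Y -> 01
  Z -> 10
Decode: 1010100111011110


Decoding:
10 -> Z
10 -> Z
10 -> Z
01 -> Y
11 -> W
01 -> Y
11 -> W
10 -> Z


Result: ZZZYWYWZ


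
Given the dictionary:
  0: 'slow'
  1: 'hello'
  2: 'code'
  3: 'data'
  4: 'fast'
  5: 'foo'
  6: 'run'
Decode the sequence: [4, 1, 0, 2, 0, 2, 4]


Look up each index in the dictionary:
  4 -> 'fast'
  1 -> 'hello'
  0 -> 'slow'
  2 -> 'code'
  0 -> 'slow'
  2 -> 'code'
  4 -> 'fast'

Decoded: "fast hello slow code slow code fast"


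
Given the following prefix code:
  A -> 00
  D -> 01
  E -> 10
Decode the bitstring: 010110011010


Decoding step by step:
Bits 01 -> D
Bits 01 -> D
Bits 10 -> E
Bits 01 -> D
Bits 10 -> E
Bits 10 -> E


Decoded message: DDEDEE


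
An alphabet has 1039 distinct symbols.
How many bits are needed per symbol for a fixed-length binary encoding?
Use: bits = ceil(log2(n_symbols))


log2(1039) = 10.021
Bracket: 2^10 = 1024 < 1039 <= 2^11 = 2048
So ceil(log2(1039)) = 11

bits = ceil(log2(1039)) = ceil(10.021) = 11 bits


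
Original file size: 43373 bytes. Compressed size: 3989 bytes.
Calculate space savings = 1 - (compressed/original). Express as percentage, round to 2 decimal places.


ratio = compressed/original = 3989/43373 = 0.09197
savings = 1 - ratio = 1 - 0.09197 = 0.90803
as a percentage: 0.90803 * 100 = 90.8%

Space savings = 1 - 3989/43373 = 90.8%


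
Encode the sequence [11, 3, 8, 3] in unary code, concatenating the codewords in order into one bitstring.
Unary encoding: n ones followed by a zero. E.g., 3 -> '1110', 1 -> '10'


Encode each number as n ones followed by a terminating 0:
  11 -> 111111111110 (12 bits)
  3 -> 1110 (4 bits)
  8 -> 111111110 (9 bits)
  3 -> 1110 (4 bits)
Total length = 12 + 4 + 9 + 4 = 29 bits.

Unary([11, 3, 8, 3]) = 11111111111011101111111101110 (29 bits)


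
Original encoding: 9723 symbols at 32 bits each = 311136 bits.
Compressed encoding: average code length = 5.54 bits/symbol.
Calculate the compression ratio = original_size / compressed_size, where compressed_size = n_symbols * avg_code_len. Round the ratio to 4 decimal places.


original_size = n_symbols * orig_bits = 9723 * 32 = 311136 bits
compressed_size = n_symbols * avg_code_len = 9723 * 5.54 = 53865.42 bits
ratio = original_size / compressed_size = 311136 / 53865.42 = 5.7762

Compression ratio = 5.7762


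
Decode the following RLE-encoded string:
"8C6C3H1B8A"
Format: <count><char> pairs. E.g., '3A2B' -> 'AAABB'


Expanding each <count><char> pair:
  8C -> 'CCCCCCCC'
  6C -> 'CCCCCC'
  3H -> 'HHH'
  1B -> 'B'
  8A -> 'AAAAAAAA'

Decoded = CCCCCCCCCCCCCCHHHBAAAAAAAA


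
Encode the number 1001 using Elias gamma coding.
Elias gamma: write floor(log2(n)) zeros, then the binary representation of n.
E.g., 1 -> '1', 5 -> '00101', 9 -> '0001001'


num_bits = floor(log2(1001)) + 1 = 10
leading_zeros = num_bits - 1 = 9
binary(1001) = 1111101001

Elias gamma(1001) = '000000000' + '1111101001' = 0000000001111101001 (19 bits)


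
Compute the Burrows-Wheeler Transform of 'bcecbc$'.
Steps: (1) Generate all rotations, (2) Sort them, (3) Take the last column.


Rotations (sorted):
  0: $bcecbc -> last char: c
  1: bc$bcec -> last char: c
  2: bcecbc$ -> last char: $
  3: c$bcecb -> last char: b
  4: cbc$bce -> last char: e
  5: cecbc$b -> last char: b
  6: ecbc$bc -> last char: c


BWT = cc$bebc


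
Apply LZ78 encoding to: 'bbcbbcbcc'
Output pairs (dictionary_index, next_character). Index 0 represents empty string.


LZ78 encoding steps:
Dictionary: {0: ''}
Step 1: w='' (idx 0), next='b' -> output (0, 'b'), add 'b' as idx 1
Step 2: w='b' (idx 1), next='c' -> output (1, 'c'), add 'bc' as idx 2
Step 3: w='b' (idx 1), next='b' -> output (1, 'b'), add 'bb' as idx 3
Step 4: w='' (idx 0), next='c' -> output (0, 'c'), add 'c' as idx 4
Step 5: w='bc' (idx 2), next='c' -> output (2, 'c'), add 'bcc' as idx 5


Encoded: [(0, 'b'), (1, 'c'), (1, 'b'), (0, 'c'), (2, 'c')]


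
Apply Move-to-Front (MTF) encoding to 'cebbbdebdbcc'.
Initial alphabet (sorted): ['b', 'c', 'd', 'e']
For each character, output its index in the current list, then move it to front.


MTF encoding:
'c': index 1 in ['b', 'c', 'd', 'e'] -> ['c', 'b', 'd', 'e']
'e': index 3 in ['c', 'b', 'd', 'e'] -> ['e', 'c', 'b', 'd']
'b': index 2 in ['e', 'c', 'b', 'd'] -> ['b', 'e', 'c', 'd']
'b': index 0 in ['b', 'e', 'c', 'd'] -> ['b', 'e', 'c', 'd']
'b': index 0 in ['b', 'e', 'c', 'd'] -> ['b', 'e', 'c', 'd']
'd': index 3 in ['b', 'e', 'c', 'd'] -> ['d', 'b', 'e', 'c']
'e': index 2 in ['d', 'b', 'e', 'c'] -> ['e', 'd', 'b', 'c']
'b': index 2 in ['e', 'd', 'b', 'c'] -> ['b', 'e', 'd', 'c']
'd': index 2 in ['b', 'e', 'd', 'c'] -> ['d', 'b', 'e', 'c']
'b': index 1 in ['d', 'b', 'e', 'c'] -> ['b', 'd', 'e', 'c']
'c': index 3 in ['b', 'd', 'e', 'c'] -> ['c', 'b', 'd', 'e']
'c': index 0 in ['c', 'b', 'd', 'e'] -> ['c', 'b', 'd', 'e']


Output: [1, 3, 2, 0, 0, 3, 2, 2, 2, 1, 3, 0]
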